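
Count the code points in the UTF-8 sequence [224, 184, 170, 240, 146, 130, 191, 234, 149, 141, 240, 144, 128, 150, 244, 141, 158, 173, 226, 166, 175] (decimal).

Byte at offset 0: 0xE0 = 11100000 → 3-byte char (#1). Advance 3.
Byte at offset 3: 0xF0 = 11110000 → 4-byte char (#2). Advance 4.
Byte at offset 7: 0xEA = 11101010 → 3-byte char (#3). Advance 3.
Byte at offset 10: 0xF0 = 11110000 → 4-byte char (#4). Advance 4.
Byte at offset 14: 0xF4 = 11110100 → 4-byte char (#5). Advance 4.
Byte at offset 18: 0xE2 = 11100010 → 3-byte char (#6). Advance 3.
Reached end at offset 21 after 6 code points.

6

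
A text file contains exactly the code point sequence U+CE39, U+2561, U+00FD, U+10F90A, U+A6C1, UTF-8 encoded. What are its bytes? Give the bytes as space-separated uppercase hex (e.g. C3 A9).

EC B8 B9 E2 95 A1 C3 BD F4 8F A4 8A EA 9B 81

U+CE39: 3-byte form → EC B8 B9.
U+2561: 3-byte form → E2 95 A1.
U+00FD: 2-byte form → C3 BD.
U+10F90A: 4-byte form → F4 8F A4 8A.
U+A6C1: 3-byte form → EA 9B 81.
Concatenated (15 bytes): EC B8 B9 E2 95 A1 C3 BD F4 8F A4 8A EA 9B 81.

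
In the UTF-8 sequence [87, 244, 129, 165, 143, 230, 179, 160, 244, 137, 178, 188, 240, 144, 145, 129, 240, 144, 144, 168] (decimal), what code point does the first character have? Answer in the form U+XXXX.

Offset 0: leading byte 0x57 = 01010111 → 1-byte char #1 = 57.
Leading byte 0x57 = 01010111 matches 0xxxxxxx → 1-byte sequence.
Byte 1: 0x57 = 01010111, payload 1010111 (7 bits).
Concatenate: 1010111 = 0x57 (7 bits → U+0057).

U+0057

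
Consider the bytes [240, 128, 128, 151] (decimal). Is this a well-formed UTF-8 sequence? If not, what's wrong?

invalid (overlong encoding)

Leading byte 0xF0 = 11110000 → 4-byte form.
Continuation bytes all match 10xxxxxx. Payload decodes to 0x17.
But 0x17 < 0x10000, the minimum for a 4-byte sequence — this is an overlong encoding.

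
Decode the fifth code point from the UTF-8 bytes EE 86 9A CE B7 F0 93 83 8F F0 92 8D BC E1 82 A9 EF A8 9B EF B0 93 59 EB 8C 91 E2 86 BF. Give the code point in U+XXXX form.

U+10A9

Offset 0: leading byte 0xEE = 11101110 → 3-byte char #1 = EE 86 9A.
Offset 3: leading byte 0xCE = 11001110 → 2-byte char #2 = CE B7.
Offset 5: leading byte 0xF0 = 11110000 → 4-byte char #3 = F0 93 83 8F.
Offset 9: leading byte 0xF0 = 11110000 → 4-byte char #4 = F0 92 8D BC.
Offset 13: leading byte 0xE1 = 11100001 → 3-byte char #5 = E1 82 A9.
Leading byte 0xE1 = 11100001 matches 1110xxxx → 3-byte sequence.
Byte 1: 0xE1 = 11100001, payload 0001 (4 bits).
Byte 2: 0x82 = 10000010 (10xxxxxx ✓), payload 000010.
Byte 3: 0xA9 = 10101001 (10xxxxxx ✓), payload 101001.
Concatenate: 0001000010101001 = 0x10A9 (16 bits → U+10A9).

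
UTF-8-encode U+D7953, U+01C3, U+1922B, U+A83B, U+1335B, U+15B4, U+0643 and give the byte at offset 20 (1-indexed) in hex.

0xB4

1-indexed offset 20 is 0-indexed offset 19.
U+D7953 → 4-byte form F3 97 A5 93 at offsets 0–3.
U+01C3 → 2-byte form C7 83 at offsets 4–5.
U+1922B → 4-byte form F0 99 88 AB at offsets 6–9.
U+A83B → 3-byte form EA A0 BB at offsets 10–12.
U+1335B → 4-byte form F0 93 8D 9B at offsets 13–16.
U+15B4 → 3-byte form E1 96 B4 at offsets 17–19.
Offset 19 falls in char 6's range; it's byte 3 of E1 96 B4 = 0xB4.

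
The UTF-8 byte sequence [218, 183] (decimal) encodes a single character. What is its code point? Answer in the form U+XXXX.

U+06B7

Leading byte 0xDA = 11011010 matches 110xxxxx → 2-byte sequence.
Byte 1: 0xDA = 11011010, payload 11010 (5 bits).
Byte 2: 0xB7 = 10110111 (10xxxxxx ✓), payload 110111.
Concatenate: 11010110111 = 0x6B7 (11 bits → U+06B7).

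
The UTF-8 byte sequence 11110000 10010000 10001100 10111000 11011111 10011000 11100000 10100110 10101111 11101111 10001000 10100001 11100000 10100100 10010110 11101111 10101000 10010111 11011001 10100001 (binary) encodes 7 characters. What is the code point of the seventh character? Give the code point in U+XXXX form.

U+0661

Offset 0: leading byte 0xF0 = 11110000 → 4-byte char #1 = F0 90 8C B8.
Offset 4: leading byte 0xDF = 11011111 → 2-byte char #2 = DF 98.
Offset 6: leading byte 0xE0 = 11100000 → 3-byte char #3 = E0 A6 AF.
Offset 9: leading byte 0xEF = 11101111 → 3-byte char #4 = EF 88 A1.
Offset 12: leading byte 0xE0 = 11100000 → 3-byte char #5 = E0 A4 96.
Offset 15: leading byte 0xEF = 11101111 → 3-byte char #6 = EF A8 97.
Offset 18: leading byte 0xD9 = 11011001 → 2-byte char #7 = D9 A1.
Leading byte 0xD9 = 11011001 matches 110xxxxx → 2-byte sequence.
Byte 1: 0xD9 = 11011001, payload 11001 (5 bits).
Byte 2: 0xA1 = 10100001 (10xxxxxx ✓), payload 100001.
Concatenate: 11001100001 = 0x661 (11 bits → U+0661).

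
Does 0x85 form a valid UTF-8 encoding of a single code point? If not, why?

Byte 0x85 = 10000101 has the form 10xxxxxx — a continuation byte — but there is no preceding leading byte.

invalid (continuation byte with no leading byte)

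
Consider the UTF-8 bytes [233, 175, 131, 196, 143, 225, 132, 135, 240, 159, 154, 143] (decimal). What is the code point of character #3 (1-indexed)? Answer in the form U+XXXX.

U+1107

Offset 0: leading byte 0xE9 = 11101001 → 3-byte char #1 = E9 AF 83.
Offset 3: leading byte 0xC4 = 11000100 → 2-byte char #2 = C4 8F.
Offset 5: leading byte 0xE1 = 11100001 → 3-byte char #3 = E1 84 87.
Leading byte 0xE1 = 11100001 matches 1110xxxx → 3-byte sequence.
Byte 1: 0xE1 = 11100001, payload 0001 (4 bits).
Byte 2: 0x84 = 10000100 (10xxxxxx ✓), payload 000100.
Byte 3: 0x87 = 10000111 (10xxxxxx ✓), payload 000111.
Concatenate: 0001000100000111 = 0x1107 (16 bits → U+1107).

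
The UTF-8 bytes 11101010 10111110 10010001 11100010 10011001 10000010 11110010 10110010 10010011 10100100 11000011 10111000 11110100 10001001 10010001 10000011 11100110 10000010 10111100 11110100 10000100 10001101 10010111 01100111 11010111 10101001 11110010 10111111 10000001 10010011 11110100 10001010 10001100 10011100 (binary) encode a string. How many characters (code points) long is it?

11

Byte at offset 0: 0xEA = 11101010 → 3-byte char (#1). Advance 3.
Byte at offset 3: 0xE2 = 11100010 → 3-byte char (#2). Advance 3.
Byte at offset 6: 0xF2 = 11110010 → 4-byte char (#3). Advance 4.
Byte at offset 10: 0xC3 = 11000011 → 2-byte char (#4). Advance 2.
Byte at offset 12: 0xF4 = 11110100 → 4-byte char (#5). Advance 4.
Byte at offset 16: 0xE6 = 11100110 → 3-byte char (#6). Advance 3.
Byte at offset 19: 0xF4 = 11110100 → 4-byte char (#7). Advance 4.
Byte at offset 23: 0x67 = 01100111 → 1-byte char (#8). Advance 1.
Byte at offset 24: 0xD7 = 11010111 → 2-byte char (#9). Advance 2.
Byte at offset 26: 0xF2 = 11110010 → 4-byte char (#10). Advance 4.
Byte at offset 30: 0xF4 = 11110100 → 4-byte char (#11). Advance 4.
Reached end at offset 34 after 11 code points.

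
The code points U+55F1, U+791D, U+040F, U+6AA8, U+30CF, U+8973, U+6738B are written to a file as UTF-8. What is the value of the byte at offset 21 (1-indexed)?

0x8B

1-indexed offset 21 is 0-indexed offset 20.
U+55F1 → 3-byte form E5 97 B1 at offsets 0–2.
U+791D → 3-byte form E7 A4 9D at offsets 3–5.
U+040F → 2-byte form D0 8F at offsets 6–7.
U+6AA8 → 3-byte form E6 AA A8 at offsets 8–10.
U+30CF → 3-byte form E3 83 8F at offsets 11–13.
U+8973 → 3-byte form E8 A5 B3 at offsets 14–16.
U+6738B → 4-byte form F1 A7 8E 8B at offsets 17–20.
Offset 20 falls in char 7's range; it's byte 4 of F1 A7 8E 8B = 0x8B.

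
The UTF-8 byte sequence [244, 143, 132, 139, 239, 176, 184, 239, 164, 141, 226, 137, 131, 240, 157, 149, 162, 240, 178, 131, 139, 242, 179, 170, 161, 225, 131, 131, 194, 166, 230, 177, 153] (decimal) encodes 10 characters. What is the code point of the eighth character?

U+10C3

Offset 0: leading byte 0xF4 = 11110100 → 4-byte char #1 = F4 8F 84 8B.
Offset 4: leading byte 0xEF = 11101111 → 3-byte char #2 = EF B0 B8.
Offset 7: leading byte 0xEF = 11101111 → 3-byte char #3 = EF A4 8D.
Offset 10: leading byte 0xE2 = 11100010 → 3-byte char #4 = E2 89 83.
Offset 13: leading byte 0xF0 = 11110000 → 4-byte char #5 = F0 9D 95 A2.
Offset 17: leading byte 0xF0 = 11110000 → 4-byte char #6 = F0 B2 83 8B.
Offset 21: leading byte 0xF2 = 11110010 → 4-byte char #7 = F2 B3 AA A1.
Offset 25: leading byte 0xE1 = 11100001 → 3-byte char #8 = E1 83 83.
Leading byte 0xE1 = 11100001 matches 1110xxxx → 3-byte sequence.
Byte 1: 0xE1 = 11100001, payload 0001 (4 bits).
Byte 2: 0x83 = 10000011 (10xxxxxx ✓), payload 000011.
Byte 3: 0x83 = 10000011 (10xxxxxx ✓), payload 000011.
Concatenate: 0001000011000011 = 0x10C3 (16 bits → U+10C3).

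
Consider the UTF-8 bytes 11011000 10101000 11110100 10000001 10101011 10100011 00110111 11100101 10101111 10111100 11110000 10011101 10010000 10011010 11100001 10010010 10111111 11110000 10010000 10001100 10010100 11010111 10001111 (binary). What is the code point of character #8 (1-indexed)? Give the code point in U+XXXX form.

U+05CF

Offset 0: leading byte 0xD8 = 11011000 → 2-byte char #1 = D8 A8.
Offset 2: leading byte 0xF4 = 11110100 → 4-byte char #2 = F4 81 AB A3.
Offset 6: leading byte 0x37 = 00110111 → 1-byte char #3 = 37.
Offset 7: leading byte 0xE5 = 11100101 → 3-byte char #4 = E5 AF BC.
Offset 10: leading byte 0xF0 = 11110000 → 4-byte char #5 = F0 9D 90 9A.
Offset 14: leading byte 0xE1 = 11100001 → 3-byte char #6 = E1 92 BF.
Offset 17: leading byte 0xF0 = 11110000 → 4-byte char #7 = F0 90 8C 94.
Offset 21: leading byte 0xD7 = 11010111 → 2-byte char #8 = D7 8F.
Leading byte 0xD7 = 11010111 matches 110xxxxx → 2-byte sequence.
Byte 1: 0xD7 = 11010111, payload 10111 (5 bits).
Byte 2: 0x8F = 10001111 (10xxxxxx ✓), payload 001111.
Concatenate: 10111001111 = 0x5CF (11 bits → U+05CF).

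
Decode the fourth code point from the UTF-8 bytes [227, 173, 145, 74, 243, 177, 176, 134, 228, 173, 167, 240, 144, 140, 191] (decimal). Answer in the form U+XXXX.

Offset 0: leading byte 0xE3 = 11100011 → 3-byte char #1 = E3 AD 91.
Offset 3: leading byte 0x4A = 01001010 → 1-byte char #2 = 4A.
Offset 4: leading byte 0xF3 = 11110011 → 4-byte char #3 = F3 B1 B0 86.
Offset 8: leading byte 0xE4 = 11100100 → 3-byte char #4 = E4 AD A7.
Leading byte 0xE4 = 11100100 matches 1110xxxx → 3-byte sequence.
Byte 1: 0xE4 = 11100100, payload 0100 (4 bits).
Byte 2: 0xAD = 10101101 (10xxxxxx ✓), payload 101101.
Byte 3: 0xA7 = 10100111 (10xxxxxx ✓), payload 100111.
Concatenate: 0100101101100111 = 0x4B67 (16 bits → U+4B67).

U+4B67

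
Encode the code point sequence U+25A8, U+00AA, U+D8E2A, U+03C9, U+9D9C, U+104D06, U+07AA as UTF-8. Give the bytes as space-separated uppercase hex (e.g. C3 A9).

E2 96 A8 C2 AA F3 98 B8 AA CF 89 E9 B6 9C F4 84 B4 86 DE AA

U+25A8: 3-byte form → E2 96 A8.
U+00AA: 2-byte form → C2 AA.
U+D8E2A: 4-byte form → F3 98 B8 AA.
U+03C9: 2-byte form → CF 89.
U+9D9C: 3-byte form → E9 B6 9C.
U+104D06: 4-byte form → F4 84 B4 86.
U+07AA: 2-byte form → DE AA.
Concatenated (20 bytes): E2 96 A8 C2 AA F3 98 B8 AA CF 89 E9 B6 9C F4 84 B4 86 DE AA.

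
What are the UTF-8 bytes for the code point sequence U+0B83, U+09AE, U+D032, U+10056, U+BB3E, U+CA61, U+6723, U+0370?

E0 AE 83 E0 A6 AE ED 80 B2 F0 90 81 96 EB AC BE EC A9 A1 E6 9C A3 CD B0

U+0B83: 3-byte form → E0 AE 83.
U+09AE: 3-byte form → E0 A6 AE.
U+D032: 3-byte form → ED 80 B2.
U+10056: 4-byte form → F0 90 81 96.
U+BB3E: 3-byte form → EB AC BE.
U+CA61: 3-byte form → EC A9 A1.
U+6723: 3-byte form → E6 9C A3.
U+0370: 2-byte form → CD B0.
Concatenated (24 bytes): E0 AE 83 E0 A6 AE ED 80 B2 F0 90 81 96 EB AC BE EC A9 A1 E6 9C A3 CD B0.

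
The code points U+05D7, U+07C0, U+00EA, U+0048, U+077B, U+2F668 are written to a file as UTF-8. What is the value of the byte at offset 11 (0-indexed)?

0x99

U+05D7 → 2-byte form D7 97 at offsets 0–1.
U+07C0 → 2-byte form DF 80 at offsets 2–3.
U+00EA → 2-byte form C3 AA at offsets 4–5.
U+0048 → 1-byte form 48 at offsets 6–6.
U+077B → 2-byte form DD BB at offsets 7–8.
U+2F668 → 4-byte form F0 AF 99 A8 at offsets 9–12.
Offset 11 falls in char 6's range; it's byte 3 of F0 AF 99 A8 = 0x99.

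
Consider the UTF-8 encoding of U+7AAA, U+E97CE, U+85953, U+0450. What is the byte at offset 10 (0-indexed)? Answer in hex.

0x93

U+7AAA → 3-byte form E7 AA AA at offsets 0–2.
U+E97CE → 4-byte form F3 A9 9F 8E at offsets 3–6.
U+85953 → 4-byte form F2 85 A5 93 at offsets 7–10.
Offset 10 falls in char 3's range; it's byte 4 of F2 85 A5 93 = 0x93.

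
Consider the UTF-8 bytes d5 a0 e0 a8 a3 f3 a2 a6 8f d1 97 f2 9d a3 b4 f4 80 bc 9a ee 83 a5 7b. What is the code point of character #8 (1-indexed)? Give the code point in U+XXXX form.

U+007B

Offset 0: leading byte 0xD5 = 11010101 → 2-byte char #1 = D5 A0.
Offset 2: leading byte 0xE0 = 11100000 → 3-byte char #2 = E0 A8 A3.
Offset 5: leading byte 0xF3 = 11110011 → 4-byte char #3 = F3 A2 A6 8F.
Offset 9: leading byte 0xD1 = 11010001 → 2-byte char #4 = D1 97.
Offset 11: leading byte 0xF2 = 11110010 → 4-byte char #5 = F2 9D A3 B4.
Offset 15: leading byte 0xF4 = 11110100 → 4-byte char #6 = F4 80 BC 9A.
Offset 19: leading byte 0xEE = 11101110 → 3-byte char #7 = EE 83 A5.
Offset 22: leading byte 0x7B = 01111011 → 1-byte char #8 = 7B.
Leading byte 0x7B = 01111011 matches 0xxxxxxx → 1-byte sequence.
Byte 1: 0x7B = 01111011, payload 1111011 (7 bits).
Concatenate: 1111011 = 0x7B (7 bits → U+007B).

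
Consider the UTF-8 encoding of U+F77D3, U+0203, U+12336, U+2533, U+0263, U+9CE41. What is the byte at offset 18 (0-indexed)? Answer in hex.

0x81

U+F77D3 → 4-byte form F3 B7 9F 93 at offsets 0–3.
U+0203 → 2-byte form C8 83 at offsets 4–5.
U+12336 → 4-byte form F0 92 8C B6 at offsets 6–9.
U+2533 → 3-byte form E2 94 B3 at offsets 10–12.
U+0263 → 2-byte form C9 A3 at offsets 13–14.
U+9CE41 → 4-byte form F2 9C B9 81 at offsets 15–18.
Offset 18 falls in char 6's range; it's byte 4 of F2 9C B9 81 = 0x81.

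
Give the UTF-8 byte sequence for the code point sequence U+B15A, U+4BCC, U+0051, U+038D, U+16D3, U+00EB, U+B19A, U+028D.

U+B15A: 3-byte form → EB 85 9A.
U+4BCC: 3-byte form → E4 AF 8C.
U+0051: 1-byte form → 51.
U+038D: 2-byte form → CE 8D.
U+16D3: 3-byte form → E1 9B 93.
U+00EB: 2-byte form → C3 AB.
U+B19A: 3-byte form → EB 86 9A.
U+028D: 2-byte form → CA 8D.
Concatenated (19 bytes): EB 85 9A E4 AF 8C 51 CE 8D E1 9B 93 C3 AB EB 86 9A CA 8D.

EB 85 9A E4 AF 8C 51 CE 8D E1 9B 93 C3 AB EB 86 9A CA 8D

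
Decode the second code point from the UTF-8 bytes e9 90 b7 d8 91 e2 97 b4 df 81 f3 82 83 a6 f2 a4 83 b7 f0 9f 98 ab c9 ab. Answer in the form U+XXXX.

U+0611

Offset 0: leading byte 0xE9 = 11101001 → 3-byte char #1 = E9 90 B7.
Offset 3: leading byte 0xD8 = 11011000 → 2-byte char #2 = D8 91.
Leading byte 0xD8 = 11011000 matches 110xxxxx → 2-byte sequence.
Byte 1: 0xD8 = 11011000, payload 11000 (5 bits).
Byte 2: 0x91 = 10010001 (10xxxxxx ✓), payload 010001.
Concatenate: 11000010001 = 0x611 (11 bits → U+0611).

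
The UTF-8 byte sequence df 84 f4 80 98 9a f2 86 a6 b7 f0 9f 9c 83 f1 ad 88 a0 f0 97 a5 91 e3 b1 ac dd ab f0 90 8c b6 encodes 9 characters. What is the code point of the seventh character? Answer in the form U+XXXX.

U+3C6C

Offset 0: leading byte 0xDF = 11011111 → 2-byte char #1 = DF 84.
Offset 2: leading byte 0xF4 = 11110100 → 4-byte char #2 = F4 80 98 9A.
Offset 6: leading byte 0xF2 = 11110010 → 4-byte char #3 = F2 86 A6 B7.
Offset 10: leading byte 0xF0 = 11110000 → 4-byte char #4 = F0 9F 9C 83.
Offset 14: leading byte 0xF1 = 11110001 → 4-byte char #5 = F1 AD 88 A0.
Offset 18: leading byte 0xF0 = 11110000 → 4-byte char #6 = F0 97 A5 91.
Offset 22: leading byte 0xE3 = 11100011 → 3-byte char #7 = E3 B1 AC.
Leading byte 0xE3 = 11100011 matches 1110xxxx → 3-byte sequence.
Byte 1: 0xE3 = 11100011, payload 0011 (4 bits).
Byte 2: 0xB1 = 10110001 (10xxxxxx ✓), payload 110001.
Byte 3: 0xAC = 10101100 (10xxxxxx ✓), payload 101100.
Concatenate: 0011110001101100 = 0x3C6C (16 bits → U+3C6C).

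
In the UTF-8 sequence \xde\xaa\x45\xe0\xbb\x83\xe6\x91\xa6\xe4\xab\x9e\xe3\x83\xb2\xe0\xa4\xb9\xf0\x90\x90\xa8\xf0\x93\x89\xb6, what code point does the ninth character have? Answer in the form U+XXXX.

Offset 0: leading byte 0xDE = 11011110 → 2-byte char #1 = DE AA.
Offset 2: leading byte 0x45 = 01000101 → 1-byte char #2 = 45.
Offset 3: leading byte 0xE0 = 11100000 → 3-byte char #3 = E0 BB 83.
Offset 6: leading byte 0xE6 = 11100110 → 3-byte char #4 = E6 91 A6.
Offset 9: leading byte 0xE4 = 11100100 → 3-byte char #5 = E4 AB 9E.
Offset 12: leading byte 0xE3 = 11100011 → 3-byte char #6 = E3 83 B2.
Offset 15: leading byte 0xE0 = 11100000 → 3-byte char #7 = E0 A4 B9.
Offset 18: leading byte 0xF0 = 11110000 → 4-byte char #8 = F0 90 90 A8.
Offset 22: leading byte 0xF0 = 11110000 → 4-byte char #9 = F0 93 89 B6.
Leading byte 0xF0 = 11110000 matches 11110xxx → 4-byte sequence.
Byte 1: 0xF0 = 11110000, payload 000 (3 bits).
Byte 2: 0x93 = 10010011 (10xxxxxx ✓), payload 010011.
Byte 3: 0x89 = 10001001 (10xxxxxx ✓), payload 001001.
Byte 4: 0xB6 = 10110110 (10xxxxxx ✓), payload 110110.
Concatenate: 000010011001001110110 = 0x13276 (21 bits → U+13276).

U+13276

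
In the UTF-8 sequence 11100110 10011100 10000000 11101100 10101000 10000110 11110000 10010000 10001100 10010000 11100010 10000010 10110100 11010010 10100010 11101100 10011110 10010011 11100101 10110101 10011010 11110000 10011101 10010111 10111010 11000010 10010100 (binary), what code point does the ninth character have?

Offset 0: leading byte 0xE6 = 11100110 → 3-byte char #1 = E6 9C 80.
Offset 3: leading byte 0xEC = 11101100 → 3-byte char #2 = EC A8 86.
Offset 6: leading byte 0xF0 = 11110000 → 4-byte char #3 = F0 90 8C 90.
Offset 10: leading byte 0xE2 = 11100010 → 3-byte char #4 = E2 82 B4.
Offset 13: leading byte 0xD2 = 11010010 → 2-byte char #5 = D2 A2.
Offset 15: leading byte 0xEC = 11101100 → 3-byte char #6 = EC 9E 93.
Offset 18: leading byte 0xE5 = 11100101 → 3-byte char #7 = E5 B5 9A.
Offset 21: leading byte 0xF0 = 11110000 → 4-byte char #8 = F0 9D 97 BA.
Offset 25: leading byte 0xC2 = 11000010 → 2-byte char #9 = C2 94.
Leading byte 0xC2 = 11000010 matches 110xxxxx → 2-byte sequence.
Byte 1: 0xC2 = 11000010, payload 00010 (5 bits).
Byte 2: 0x94 = 10010100 (10xxxxxx ✓), payload 010100.
Concatenate: 00010010100 = 0x94 (11 bits → U+0094).

U+0094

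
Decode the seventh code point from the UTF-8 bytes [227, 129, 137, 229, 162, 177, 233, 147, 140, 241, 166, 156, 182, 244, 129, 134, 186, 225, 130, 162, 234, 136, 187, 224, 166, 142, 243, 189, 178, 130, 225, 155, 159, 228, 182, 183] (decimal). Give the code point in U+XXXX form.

U+A23B

Offset 0: leading byte 0xE3 = 11100011 → 3-byte char #1 = E3 81 89.
Offset 3: leading byte 0xE5 = 11100101 → 3-byte char #2 = E5 A2 B1.
Offset 6: leading byte 0xE9 = 11101001 → 3-byte char #3 = E9 93 8C.
Offset 9: leading byte 0xF1 = 11110001 → 4-byte char #4 = F1 A6 9C B6.
Offset 13: leading byte 0xF4 = 11110100 → 4-byte char #5 = F4 81 86 BA.
Offset 17: leading byte 0xE1 = 11100001 → 3-byte char #6 = E1 82 A2.
Offset 20: leading byte 0xEA = 11101010 → 3-byte char #7 = EA 88 BB.
Leading byte 0xEA = 11101010 matches 1110xxxx → 3-byte sequence.
Byte 1: 0xEA = 11101010, payload 1010 (4 bits).
Byte 2: 0x88 = 10001000 (10xxxxxx ✓), payload 001000.
Byte 3: 0xBB = 10111011 (10xxxxxx ✓), payload 111011.
Concatenate: 1010001000111011 = 0xA23B (16 bits → U+A23B).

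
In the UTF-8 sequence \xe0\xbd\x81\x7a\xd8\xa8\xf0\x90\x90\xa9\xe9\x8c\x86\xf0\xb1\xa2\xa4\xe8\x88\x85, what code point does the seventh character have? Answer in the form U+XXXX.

U+8205

Offset 0: leading byte 0xE0 = 11100000 → 3-byte char #1 = E0 BD 81.
Offset 3: leading byte 0x7A = 01111010 → 1-byte char #2 = 7A.
Offset 4: leading byte 0xD8 = 11011000 → 2-byte char #3 = D8 A8.
Offset 6: leading byte 0xF0 = 11110000 → 4-byte char #4 = F0 90 90 A9.
Offset 10: leading byte 0xE9 = 11101001 → 3-byte char #5 = E9 8C 86.
Offset 13: leading byte 0xF0 = 11110000 → 4-byte char #6 = F0 B1 A2 A4.
Offset 17: leading byte 0xE8 = 11101000 → 3-byte char #7 = E8 88 85.
Leading byte 0xE8 = 11101000 matches 1110xxxx → 3-byte sequence.
Byte 1: 0xE8 = 11101000, payload 1000 (4 bits).
Byte 2: 0x88 = 10001000 (10xxxxxx ✓), payload 001000.
Byte 3: 0x85 = 10000101 (10xxxxxx ✓), payload 000101.
Concatenate: 1000001000000101 = 0x8205 (16 bits → U+8205).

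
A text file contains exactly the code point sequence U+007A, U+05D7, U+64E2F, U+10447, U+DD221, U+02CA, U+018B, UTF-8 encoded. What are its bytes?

U+007A: 1-byte form → 7A.
U+05D7: 2-byte form → D7 97.
U+64E2F: 4-byte form → F1 A4 B8 AF.
U+10447: 4-byte form → F0 90 91 87.
U+DD221: 4-byte form → F3 9D 88 A1.
U+02CA: 2-byte form → CB 8A.
U+018B: 2-byte form → C6 8B.
Concatenated (19 bytes): 7A D7 97 F1 A4 B8 AF F0 90 91 87 F3 9D 88 A1 CB 8A C6 8B.

7A D7 97 F1 A4 B8 AF F0 90 91 87 F3 9D 88 A1 CB 8A C6 8B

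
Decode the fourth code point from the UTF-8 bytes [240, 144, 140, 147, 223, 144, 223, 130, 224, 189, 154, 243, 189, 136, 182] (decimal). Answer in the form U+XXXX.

Offset 0: leading byte 0xF0 = 11110000 → 4-byte char #1 = F0 90 8C 93.
Offset 4: leading byte 0xDF = 11011111 → 2-byte char #2 = DF 90.
Offset 6: leading byte 0xDF = 11011111 → 2-byte char #3 = DF 82.
Offset 8: leading byte 0xE0 = 11100000 → 3-byte char #4 = E0 BD 9A.
Leading byte 0xE0 = 11100000 matches 1110xxxx → 3-byte sequence.
Byte 1: 0xE0 = 11100000, payload 0000 (4 bits).
Byte 2: 0xBD = 10111101 (10xxxxxx ✓), payload 111101.
Byte 3: 0x9A = 10011010 (10xxxxxx ✓), payload 011010.
Concatenate: 0000111101011010 = 0xF5A (16 bits → U+0F5A).

U+0F5A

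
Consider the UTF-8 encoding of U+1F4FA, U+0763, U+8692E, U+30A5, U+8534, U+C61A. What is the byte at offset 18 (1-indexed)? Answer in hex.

0x98

1-indexed offset 18 is 0-indexed offset 17.
U+1F4FA → 4-byte form F0 9F 93 BA at offsets 0–3.
U+0763 → 2-byte form DD A3 at offsets 4–5.
U+8692E → 4-byte form F2 86 A4 AE at offsets 6–9.
U+30A5 → 3-byte form E3 82 A5 at offsets 10–12.
U+8534 → 3-byte form E8 94 B4 at offsets 13–15.
U+C61A → 3-byte form EC 98 9A at offsets 16–18.
Offset 17 falls in char 6's range; it's byte 2 of EC 98 9A = 0x98.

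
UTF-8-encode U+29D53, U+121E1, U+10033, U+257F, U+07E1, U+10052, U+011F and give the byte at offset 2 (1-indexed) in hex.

0xA9

1-indexed offset 2 is 0-indexed offset 1.
U+29D53 → 4-byte form F0 A9 B5 93 at offsets 0–3.
Offset 1 falls in char 1's range; it's byte 2 of F0 A9 B5 93 = 0xA9.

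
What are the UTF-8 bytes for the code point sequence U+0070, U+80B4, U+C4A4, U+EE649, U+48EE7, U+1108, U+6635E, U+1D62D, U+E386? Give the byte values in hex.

70 E8 82 B4 EC 92 A4 F3 AE 99 89 F1 88 BB A7 E1 84 88 F1 A6 8D 9E F0 9D 98 AD EE 8E 86

U+0070: 1-byte form → 70.
U+80B4: 3-byte form → E8 82 B4.
U+C4A4: 3-byte form → EC 92 A4.
U+EE649: 4-byte form → F3 AE 99 89.
U+48EE7: 4-byte form → F1 88 BB A7.
U+1108: 3-byte form → E1 84 88.
U+6635E: 4-byte form → F1 A6 8D 9E.
U+1D62D: 4-byte form → F0 9D 98 AD.
U+E386: 3-byte form → EE 8E 86.
Concatenated (29 bytes): 70 E8 82 B4 EC 92 A4 F3 AE 99 89 F1 88 BB A7 E1 84 88 F1 A6 8D 9E F0 9D 98 AD EE 8E 86.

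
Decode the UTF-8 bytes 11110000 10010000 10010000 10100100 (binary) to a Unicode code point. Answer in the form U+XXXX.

Leading byte 0xF0 = 11110000 matches 11110xxx → 4-byte sequence.
Byte 1: 0xF0 = 11110000, payload 000 (3 bits).
Byte 2: 0x90 = 10010000 (10xxxxxx ✓), payload 010000.
Byte 3: 0x90 = 10010000 (10xxxxxx ✓), payload 010000.
Byte 4: 0xA4 = 10100100 (10xxxxxx ✓), payload 100100.
Concatenate: 000010000010000100100 = 0x10424 (21 bits → U+10424).

U+10424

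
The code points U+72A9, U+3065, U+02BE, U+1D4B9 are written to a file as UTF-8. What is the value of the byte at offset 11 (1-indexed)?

1-indexed offset 11 is 0-indexed offset 10.
U+72A9 → 3-byte form E7 8A A9 at offsets 0–2.
U+3065 → 3-byte form E3 81 A5 at offsets 3–5.
U+02BE → 2-byte form CA BE at offsets 6–7.
U+1D4B9 → 4-byte form F0 9D 92 B9 at offsets 8–11.
Offset 10 falls in char 4's range; it's byte 3 of F0 9D 92 B9 = 0x92.

0x92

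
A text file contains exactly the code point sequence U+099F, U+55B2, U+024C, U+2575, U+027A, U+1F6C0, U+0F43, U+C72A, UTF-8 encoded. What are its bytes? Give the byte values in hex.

E0 A6 9F E5 96 B2 C9 8C E2 95 B5 C9 BA F0 9F 9B 80 E0 BD 83 EC 9C AA

U+099F: 3-byte form → E0 A6 9F.
U+55B2: 3-byte form → E5 96 B2.
U+024C: 2-byte form → C9 8C.
U+2575: 3-byte form → E2 95 B5.
U+027A: 2-byte form → C9 BA.
U+1F6C0: 4-byte form → F0 9F 9B 80.
U+0F43: 3-byte form → E0 BD 83.
U+C72A: 3-byte form → EC 9C AA.
Concatenated (23 bytes): E0 A6 9F E5 96 B2 C9 8C E2 95 B5 C9 BA F0 9F 9B 80 E0 BD 83 EC 9C AA.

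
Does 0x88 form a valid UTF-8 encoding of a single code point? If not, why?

invalid (continuation byte with no leading byte)

Byte 0x88 = 10001000 has the form 10xxxxxx — a continuation byte — but there is no preceding leading byte.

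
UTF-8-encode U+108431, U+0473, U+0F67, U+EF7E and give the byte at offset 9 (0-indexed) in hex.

U+108431 → 4-byte form F4 88 90 B1 at offsets 0–3.
U+0473 → 2-byte form D1 B3 at offsets 4–5.
U+0F67 → 3-byte form E0 BD A7 at offsets 6–8.
U+EF7E → 3-byte form EE BD BE at offsets 9–11.
Offset 9 falls in char 4's range; it's byte 1 of EE BD BE = 0xEE.

0xEE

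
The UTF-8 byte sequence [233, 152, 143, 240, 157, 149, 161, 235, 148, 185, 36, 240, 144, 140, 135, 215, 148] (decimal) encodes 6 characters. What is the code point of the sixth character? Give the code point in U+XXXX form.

U+05D4

Offset 0: leading byte 0xE9 = 11101001 → 3-byte char #1 = E9 98 8F.
Offset 3: leading byte 0xF0 = 11110000 → 4-byte char #2 = F0 9D 95 A1.
Offset 7: leading byte 0xEB = 11101011 → 3-byte char #3 = EB 94 B9.
Offset 10: leading byte 0x24 = 00100100 → 1-byte char #4 = 24.
Offset 11: leading byte 0xF0 = 11110000 → 4-byte char #5 = F0 90 8C 87.
Offset 15: leading byte 0xD7 = 11010111 → 2-byte char #6 = D7 94.
Leading byte 0xD7 = 11010111 matches 110xxxxx → 2-byte sequence.
Byte 1: 0xD7 = 11010111, payload 10111 (5 bits).
Byte 2: 0x94 = 10010100 (10xxxxxx ✓), payload 010100.
Concatenate: 10111010100 = 0x5D4 (11 bits → U+05D4).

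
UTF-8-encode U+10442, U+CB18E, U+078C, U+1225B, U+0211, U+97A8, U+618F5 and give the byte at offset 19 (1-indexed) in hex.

0xA8

1-indexed offset 19 is 0-indexed offset 18.
U+10442 → 4-byte form F0 90 91 82 at offsets 0–3.
U+CB18E → 4-byte form F3 8B 86 8E at offsets 4–7.
U+078C → 2-byte form DE 8C at offsets 8–9.
U+1225B → 4-byte form F0 92 89 9B at offsets 10–13.
U+0211 → 2-byte form C8 91 at offsets 14–15.
U+97A8 → 3-byte form E9 9E A8 at offsets 16–18.
Offset 18 falls in char 6's range; it's byte 3 of E9 9E A8 = 0xA8.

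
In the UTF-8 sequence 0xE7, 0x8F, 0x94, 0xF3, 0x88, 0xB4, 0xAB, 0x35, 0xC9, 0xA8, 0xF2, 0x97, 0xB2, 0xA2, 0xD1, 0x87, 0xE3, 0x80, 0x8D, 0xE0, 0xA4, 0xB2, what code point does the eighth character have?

U+0932

Offset 0: leading byte 0xE7 = 11100111 → 3-byte char #1 = E7 8F 94.
Offset 3: leading byte 0xF3 = 11110011 → 4-byte char #2 = F3 88 B4 AB.
Offset 7: leading byte 0x35 = 00110101 → 1-byte char #3 = 35.
Offset 8: leading byte 0xC9 = 11001001 → 2-byte char #4 = C9 A8.
Offset 10: leading byte 0xF2 = 11110010 → 4-byte char #5 = F2 97 B2 A2.
Offset 14: leading byte 0xD1 = 11010001 → 2-byte char #6 = D1 87.
Offset 16: leading byte 0xE3 = 11100011 → 3-byte char #7 = E3 80 8D.
Offset 19: leading byte 0xE0 = 11100000 → 3-byte char #8 = E0 A4 B2.
Leading byte 0xE0 = 11100000 matches 1110xxxx → 3-byte sequence.
Byte 1: 0xE0 = 11100000, payload 0000 (4 bits).
Byte 2: 0xA4 = 10100100 (10xxxxxx ✓), payload 100100.
Byte 3: 0xB2 = 10110010 (10xxxxxx ✓), payload 110010.
Concatenate: 0000100100110010 = 0x932 (16 bits → U+0932).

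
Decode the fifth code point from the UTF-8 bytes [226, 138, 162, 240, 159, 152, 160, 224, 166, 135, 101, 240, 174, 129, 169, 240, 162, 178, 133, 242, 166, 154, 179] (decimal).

Offset 0: leading byte 0xE2 = 11100010 → 3-byte char #1 = E2 8A A2.
Offset 3: leading byte 0xF0 = 11110000 → 4-byte char #2 = F0 9F 98 A0.
Offset 7: leading byte 0xE0 = 11100000 → 3-byte char #3 = E0 A6 87.
Offset 10: leading byte 0x65 = 01100101 → 1-byte char #4 = 65.
Offset 11: leading byte 0xF0 = 11110000 → 4-byte char #5 = F0 AE 81 A9.
Leading byte 0xF0 = 11110000 matches 11110xxx → 4-byte sequence.
Byte 1: 0xF0 = 11110000, payload 000 (3 bits).
Byte 2: 0xAE = 10101110 (10xxxxxx ✓), payload 101110.
Byte 3: 0x81 = 10000001 (10xxxxxx ✓), payload 000001.
Byte 4: 0xA9 = 10101001 (10xxxxxx ✓), payload 101001.
Concatenate: 000101110000001101001 = 0x2E069 (21 bits → U+2E069).

U+2E069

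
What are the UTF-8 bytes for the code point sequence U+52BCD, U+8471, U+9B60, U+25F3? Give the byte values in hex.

U+52BCD: 4-byte form → F1 92 AF 8D.
U+8471: 3-byte form → E8 91 B1.
U+9B60: 3-byte form → E9 AD A0.
U+25F3: 3-byte form → E2 97 B3.
Concatenated (13 bytes): F1 92 AF 8D E8 91 B1 E9 AD A0 E2 97 B3.

F1 92 AF 8D E8 91 B1 E9 AD A0 E2 97 B3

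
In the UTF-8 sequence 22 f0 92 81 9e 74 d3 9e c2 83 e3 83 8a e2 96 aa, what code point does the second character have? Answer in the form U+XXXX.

U+1205E

Offset 0: leading byte 0x22 = 00100010 → 1-byte char #1 = 22.
Offset 1: leading byte 0xF0 = 11110000 → 4-byte char #2 = F0 92 81 9E.
Leading byte 0xF0 = 11110000 matches 11110xxx → 4-byte sequence.
Byte 1: 0xF0 = 11110000, payload 000 (3 bits).
Byte 2: 0x92 = 10010010 (10xxxxxx ✓), payload 010010.
Byte 3: 0x81 = 10000001 (10xxxxxx ✓), payload 000001.
Byte 4: 0x9E = 10011110 (10xxxxxx ✓), payload 011110.
Concatenate: 000010010000001011110 = 0x1205E (21 bits → U+1205E).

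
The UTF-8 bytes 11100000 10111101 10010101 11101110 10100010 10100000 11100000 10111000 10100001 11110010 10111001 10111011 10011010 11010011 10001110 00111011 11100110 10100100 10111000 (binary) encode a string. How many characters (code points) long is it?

Byte at offset 0: 0xE0 = 11100000 → 3-byte char (#1). Advance 3.
Byte at offset 3: 0xEE = 11101110 → 3-byte char (#2). Advance 3.
Byte at offset 6: 0xE0 = 11100000 → 3-byte char (#3). Advance 3.
Byte at offset 9: 0xF2 = 11110010 → 4-byte char (#4). Advance 4.
Byte at offset 13: 0xD3 = 11010011 → 2-byte char (#5). Advance 2.
Byte at offset 15: 0x3B = 00111011 → 1-byte char (#6). Advance 1.
Byte at offset 16: 0xE6 = 11100110 → 3-byte char (#7). Advance 3.
Reached end at offset 19 after 7 code points.

7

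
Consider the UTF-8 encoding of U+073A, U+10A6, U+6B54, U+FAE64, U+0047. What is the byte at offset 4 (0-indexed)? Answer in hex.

0xA6

U+073A → 2-byte form DC BA at offsets 0–1.
U+10A6 → 3-byte form E1 82 A6 at offsets 2–4.
Offset 4 falls in char 2's range; it's byte 3 of E1 82 A6 = 0xA6.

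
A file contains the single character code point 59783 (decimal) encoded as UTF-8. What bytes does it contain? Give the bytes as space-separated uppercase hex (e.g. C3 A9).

U+E987 = 0xE987 = 59783 decimal. In range U+0800–U+FFFF → 3-byte form: 1110xxxx 10xxxxxx 10xxxxxx.
Binary (16 bits): 1110100110000111.
Split 4+6+6: 1110 | 100110 | 000111.
Byte 1: 11101110 = 0xEE.
Byte 2: 10100110 = 0xA6.
Byte 3: 10000111 = 0x87.

EE A6 87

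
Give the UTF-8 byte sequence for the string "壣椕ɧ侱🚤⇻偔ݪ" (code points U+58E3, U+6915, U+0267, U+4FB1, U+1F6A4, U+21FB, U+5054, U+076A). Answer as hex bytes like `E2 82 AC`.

E5 A3 A3 E6 A4 95 C9 A7 E4 BE B1 F0 9F 9A A4 E2 87 BB E5 81 94 DD AA

U+58E3: 3-byte form → E5 A3 A3.
U+6915: 3-byte form → E6 A4 95.
U+0267: 2-byte form → C9 A7.
U+4FB1: 3-byte form → E4 BE B1.
U+1F6A4: 4-byte form → F0 9F 9A A4.
U+21FB: 3-byte form → E2 87 BB.
U+5054: 3-byte form → E5 81 94.
U+076A: 2-byte form → DD AA.
Concatenated (23 bytes): E5 A3 A3 E6 A4 95 C9 A7 E4 BE B1 F0 9F 9A A4 E2 87 BB E5 81 94 DD AA.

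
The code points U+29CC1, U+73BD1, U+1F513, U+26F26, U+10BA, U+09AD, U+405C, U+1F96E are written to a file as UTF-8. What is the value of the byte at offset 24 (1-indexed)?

0x81

1-indexed offset 24 is 0-indexed offset 23.
U+29CC1 → 4-byte form F0 A9 B3 81 at offsets 0–3.
U+73BD1 → 4-byte form F1 B3 AF 91 at offsets 4–7.
U+1F513 → 4-byte form F0 9F 94 93 at offsets 8–11.
U+26F26 → 4-byte form F0 A6 BC A6 at offsets 12–15.
U+10BA → 3-byte form E1 82 BA at offsets 16–18.
U+09AD → 3-byte form E0 A6 AD at offsets 19–21.
U+405C → 3-byte form E4 81 9C at offsets 22–24.
Offset 23 falls in char 7's range; it's byte 2 of E4 81 9C = 0x81.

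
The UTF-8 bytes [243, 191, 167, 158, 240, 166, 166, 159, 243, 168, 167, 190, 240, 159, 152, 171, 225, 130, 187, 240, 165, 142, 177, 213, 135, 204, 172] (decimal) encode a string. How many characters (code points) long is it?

Byte at offset 0: 0xF3 = 11110011 → 4-byte char (#1). Advance 4.
Byte at offset 4: 0xF0 = 11110000 → 4-byte char (#2). Advance 4.
Byte at offset 8: 0xF3 = 11110011 → 4-byte char (#3). Advance 4.
Byte at offset 12: 0xF0 = 11110000 → 4-byte char (#4). Advance 4.
Byte at offset 16: 0xE1 = 11100001 → 3-byte char (#5). Advance 3.
Byte at offset 19: 0xF0 = 11110000 → 4-byte char (#6). Advance 4.
Byte at offset 23: 0xD5 = 11010101 → 2-byte char (#7). Advance 2.
Byte at offset 25: 0xCC = 11001100 → 2-byte char (#8). Advance 2.
Reached end at offset 27 after 8 code points.

8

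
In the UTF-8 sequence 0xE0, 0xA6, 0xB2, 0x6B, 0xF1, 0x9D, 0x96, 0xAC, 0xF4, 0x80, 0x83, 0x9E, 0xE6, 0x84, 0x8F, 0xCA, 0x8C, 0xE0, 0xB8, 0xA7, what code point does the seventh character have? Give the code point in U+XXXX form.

Offset 0: leading byte 0xE0 = 11100000 → 3-byte char #1 = E0 A6 B2.
Offset 3: leading byte 0x6B = 01101011 → 1-byte char #2 = 6B.
Offset 4: leading byte 0xF1 = 11110001 → 4-byte char #3 = F1 9D 96 AC.
Offset 8: leading byte 0xF4 = 11110100 → 4-byte char #4 = F4 80 83 9E.
Offset 12: leading byte 0xE6 = 11100110 → 3-byte char #5 = E6 84 8F.
Offset 15: leading byte 0xCA = 11001010 → 2-byte char #6 = CA 8C.
Offset 17: leading byte 0xE0 = 11100000 → 3-byte char #7 = E0 B8 A7.
Leading byte 0xE0 = 11100000 matches 1110xxxx → 3-byte sequence.
Byte 1: 0xE0 = 11100000, payload 0000 (4 bits).
Byte 2: 0xB8 = 10111000 (10xxxxxx ✓), payload 111000.
Byte 3: 0xA7 = 10100111 (10xxxxxx ✓), payload 100111.
Concatenate: 0000111000100111 = 0xE27 (16 bits → U+0E27).

U+0E27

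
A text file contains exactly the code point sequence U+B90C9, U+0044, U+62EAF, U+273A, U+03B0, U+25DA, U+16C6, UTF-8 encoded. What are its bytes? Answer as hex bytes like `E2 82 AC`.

U+B90C9: 4-byte form → F2 B9 83 89.
U+0044: 1-byte form → 44.
U+62EAF: 4-byte form → F1 A2 BA AF.
U+273A: 3-byte form → E2 9C BA.
U+03B0: 2-byte form → CE B0.
U+25DA: 3-byte form → E2 97 9A.
U+16C6: 3-byte form → E1 9B 86.
Concatenated (20 bytes): F2 B9 83 89 44 F1 A2 BA AF E2 9C BA CE B0 E2 97 9A E1 9B 86.

F2 B9 83 89 44 F1 A2 BA AF E2 9C BA CE B0 E2 97 9A E1 9B 86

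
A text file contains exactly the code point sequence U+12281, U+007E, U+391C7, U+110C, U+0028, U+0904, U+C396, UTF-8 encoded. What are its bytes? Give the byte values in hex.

U+12281: 4-byte form → F0 92 8A 81.
U+007E: 1-byte form → 7E.
U+391C7: 4-byte form → F0 B9 87 87.
U+110C: 3-byte form → E1 84 8C.
U+0028: 1-byte form → 28.
U+0904: 3-byte form → E0 A4 84.
U+C396: 3-byte form → EC 8E 96.
Concatenated (19 bytes): F0 92 8A 81 7E F0 B9 87 87 E1 84 8C 28 E0 A4 84 EC 8E 96.

F0 92 8A 81 7E F0 B9 87 87 E1 84 8C 28 E0 A4 84 EC 8E 96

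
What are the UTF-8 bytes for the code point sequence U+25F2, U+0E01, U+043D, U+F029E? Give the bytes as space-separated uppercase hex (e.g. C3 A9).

E2 97 B2 E0 B8 81 D0 BD F3 B0 8A 9E

U+25F2: 3-byte form → E2 97 B2.
U+0E01: 3-byte form → E0 B8 81.
U+043D: 2-byte form → D0 BD.
U+F029E: 4-byte form → F3 B0 8A 9E.
Concatenated (12 bytes): E2 97 B2 E0 B8 81 D0 BD F3 B0 8A 9E.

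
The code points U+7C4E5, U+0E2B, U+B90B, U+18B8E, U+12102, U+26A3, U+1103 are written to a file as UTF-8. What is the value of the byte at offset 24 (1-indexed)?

1-indexed offset 24 is 0-indexed offset 23.
U+7C4E5 → 4-byte form F1 BC 93 A5 at offsets 0–3.
U+0E2B → 3-byte form E0 B8 AB at offsets 4–6.
U+B90B → 3-byte form EB A4 8B at offsets 7–9.
U+18B8E → 4-byte form F0 98 AE 8E at offsets 10–13.
U+12102 → 4-byte form F0 92 84 82 at offsets 14–17.
U+26A3 → 3-byte form E2 9A A3 at offsets 18–20.
U+1103 → 3-byte form E1 84 83 at offsets 21–23.
Offset 23 falls in char 7's range; it's byte 3 of E1 84 83 = 0x83.

0x83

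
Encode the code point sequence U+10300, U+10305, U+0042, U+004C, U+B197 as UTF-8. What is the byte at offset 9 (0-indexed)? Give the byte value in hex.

U+10300 → 4-byte form F0 90 8C 80 at offsets 0–3.
U+10305 → 4-byte form F0 90 8C 85 at offsets 4–7.
U+0042 → 1-byte form 42 at offsets 8–8.
U+004C → 1-byte form 4C at offsets 9–9.
Offset 9 falls in char 4's range; it's byte 1 of 4C = 0x4C.

0x4C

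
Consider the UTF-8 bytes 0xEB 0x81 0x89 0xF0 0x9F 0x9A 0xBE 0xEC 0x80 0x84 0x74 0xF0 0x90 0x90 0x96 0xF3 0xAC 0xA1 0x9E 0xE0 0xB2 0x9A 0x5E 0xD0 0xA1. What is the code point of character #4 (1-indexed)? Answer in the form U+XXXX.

U+0074

Offset 0: leading byte 0xEB = 11101011 → 3-byte char #1 = EB 81 89.
Offset 3: leading byte 0xF0 = 11110000 → 4-byte char #2 = F0 9F 9A BE.
Offset 7: leading byte 0xEC = 11101100 → 3-byte char #3 = EC 80 84.
Offset 10: leading byte 0x74 = 01110100 → 1-byte char #4 = 74.
Leading byte 0x74 = 01110100 matches 0xxxxxxx → 1-byte sequence.
Byte 1: 0x74 = 01110100, payload 1110100 (7 bits).
Concatenate: 1110100 = 0x74 (7 bits → U+0074).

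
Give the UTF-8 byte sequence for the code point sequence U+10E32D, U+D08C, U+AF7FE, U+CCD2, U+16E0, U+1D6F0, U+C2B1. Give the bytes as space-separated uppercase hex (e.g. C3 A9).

F4 8E 8C AD ED 82 8C F2 AF 9F BE EC B3 92 E1 9B A0 F0 9D 9B B0 EC 8A B1

U+10E32D: 4-byte form → F4 8E 8C AD.
U+D08C: 3-byte form → ED 82 8C.
U+AF7FE: 4-byte form → F2 AF 9F BE.
U+CCD2: 3-byte form → EC B3 92.
U+16E0: 3-byte form → E1 9B A0.
U+1D6F0: 4-byte form → F0 9D 9B B0.
U+C2B1: 3-byte form → EC 8A B1.
Concatenated (24 bytes): F4 8E 8C AD ED 82 8C F2 AF 9F BE EC B3 92 E1 9B A0 F0 9D 9B B0 EC 8A B1.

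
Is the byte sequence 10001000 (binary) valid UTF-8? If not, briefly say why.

Byte 0x88 = 10001000 has the form 10xxxxxx — a continuation byte — but there is no preceding leading byte.

invalid (continuation byte with no leading byte)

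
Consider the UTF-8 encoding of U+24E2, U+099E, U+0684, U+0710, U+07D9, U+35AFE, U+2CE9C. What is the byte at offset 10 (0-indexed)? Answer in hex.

U+24E2 → 3-byte form E2 93 A2 at offsets 0–2.
U+099E → 3-byte form E0 A6 9E at offsets 3–5.
U+0684 → 2-byte form DA 84 at offsets 6–7.
U+0710 → 2-byte form DC 90 at offsets 8–9.
U+07D9 → 2-byte form DF 99 at offsets 10–11.
Offset 10 falls in char 5's range; it's byte 1 of DF 99 = 0xDF.

0xDF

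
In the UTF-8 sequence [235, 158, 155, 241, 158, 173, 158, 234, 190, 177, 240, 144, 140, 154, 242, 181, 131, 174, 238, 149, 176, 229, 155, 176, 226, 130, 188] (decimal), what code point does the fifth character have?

U+B50EE

Offset 0: leading byte 0xEB = 11101011 → 3-byte char #1 = EB 9E 9B.
Offset 3: leading byte 0xF1 = 11110001 → 4-byte char #2 = F1 9E AD 9E.
Offset 7: leading byte 0xEA = 11101010 → 3-byte char #3 = EA BE B1.
Offset 10: leading byte 0xF0 = 11110000 → 4-byte char #4 = F0 90 8C 9A.
Offset 14: leading byte 0xF2 = 11110010 → 4-byte char #5 = F2 B5 83 AE.
Leading byte 0xF2 = 11110010 matches 11110xxx → 4-byte sequence.
Byte 1: 0xF2 = 11110010, payload 010 (3 bits).
Byte 2: 0xB5 = 10110101 (10xxxxxx ✓), payload 110101.
Byte 3: 0x83 = 10000011 (10xxxxxx ✓), payload 000011.
Byte 4: 0xAE = 10101110 (10xxxxxx ✓), payload 101110.
Concatenate: 010110101000011101110 = 0xB50EE (21 bits → U+B50EE).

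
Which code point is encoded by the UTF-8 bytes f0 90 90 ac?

U+1042C

Leading byte 0xF0 = 11110000 matches 11110xxx → 4-byte sequence.
Byte 1: 0xF0 = 11110000, payload 000 (3 bits).
Byte 2: 0x90 = 10010000 (10xxxxxx ✓), payload 010000.
Byte 3: 0x90 = 10010000 (10xxxxxx ✓), payload 010000.
Byte 4: 0xAC = 10101100 (10xxxxxx ✓), payload 101100.
Concatenate: 000010000010000101100 = 0x1042C (21 bits → U+1042C).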